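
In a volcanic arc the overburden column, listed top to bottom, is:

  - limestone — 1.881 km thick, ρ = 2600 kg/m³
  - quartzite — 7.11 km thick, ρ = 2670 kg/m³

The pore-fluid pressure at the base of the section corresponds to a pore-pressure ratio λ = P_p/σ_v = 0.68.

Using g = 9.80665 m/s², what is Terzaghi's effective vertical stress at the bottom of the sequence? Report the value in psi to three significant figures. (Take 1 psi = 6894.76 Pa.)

10900 psi

Overburden (lithostatic) stress σ_v:
limestone: 2600 kg/m³ × 9.80665 m/s² × 1881 m = 4.796×10^7 Pa = 47.96 MPa
quartzite: 2670 kg/m³ × 9.80665 m/s² × 7110 m = 1.862×10^8 Pa = 186.2 MPa
Total = 47.96 + 186.2 = 234.13 MPa
Pore pressure P_p = λ·σ_v = 0.68 × 234.1 MPa = 159.2 MPa
Effective stress σ' = σ_v − P_p = 234.1 − 159.2 = 74.921 MPa = 10866 psi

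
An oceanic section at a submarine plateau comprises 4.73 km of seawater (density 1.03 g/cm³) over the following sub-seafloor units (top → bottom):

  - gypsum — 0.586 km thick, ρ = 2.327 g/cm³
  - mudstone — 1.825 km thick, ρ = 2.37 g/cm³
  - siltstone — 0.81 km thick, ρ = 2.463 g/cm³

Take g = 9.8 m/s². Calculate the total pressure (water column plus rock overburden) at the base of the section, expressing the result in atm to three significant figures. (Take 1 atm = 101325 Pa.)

1210 atm

seawater: 1030 kg/m³ × 9.8 m/s² × 4730 m = 4.774×10^7 Pa = 471.2 atm
gypsum: 2327 kg/m³ × 9.8 m/s² × 586 m = 1.336×10^7 Pa = 131.9 atm
mudstone: 2370 kg/m³ × 9.8 m/s² × 1825 m = 4.239×10^7 Pa = 418.3 atm
siltstone: 2463 kg/m³ × 9.8 m/s² × 810 m = 1.955×10^7 Pa = 193.0 atm
Total = 471.2 + 131.9 + 418.3 + 193.0 = 1214.4 atm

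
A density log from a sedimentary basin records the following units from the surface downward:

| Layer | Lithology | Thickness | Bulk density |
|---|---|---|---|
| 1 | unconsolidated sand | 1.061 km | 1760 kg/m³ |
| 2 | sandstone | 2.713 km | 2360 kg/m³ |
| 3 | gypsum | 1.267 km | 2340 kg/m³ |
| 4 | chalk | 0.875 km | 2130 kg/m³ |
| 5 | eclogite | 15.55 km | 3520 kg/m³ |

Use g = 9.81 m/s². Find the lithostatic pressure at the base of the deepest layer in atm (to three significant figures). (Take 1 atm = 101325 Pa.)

6570 atm

unconsolidated sand: 1760 kg/m³ × 9.81 m/s² × 1061 m = 1.832×10^7 Pa = 180.8 atm
sandstone: 2360 kg/m³ × 9.81 m/s² × 2713 m = 6.281×10^7 Pa = 619.9 atm
gypsum: 2340 kg/m³ × 9.81 m/s² × 1267 m = 2.908×10^7 Pa = 287.0 atm
chalk: 2130 kg/m³ × 9.81 m/s² × 875 m = 1.828×10^7 Pa = 180.4 atm
eclogite: 3520 kg/m³ × 9.81 m/s² × 15550 m = 5.370×10^8 Pa = 5299 atm
Total = 180.8 + 619.9 + 287.0 + 180.4 + 5299 = 6567.6 atm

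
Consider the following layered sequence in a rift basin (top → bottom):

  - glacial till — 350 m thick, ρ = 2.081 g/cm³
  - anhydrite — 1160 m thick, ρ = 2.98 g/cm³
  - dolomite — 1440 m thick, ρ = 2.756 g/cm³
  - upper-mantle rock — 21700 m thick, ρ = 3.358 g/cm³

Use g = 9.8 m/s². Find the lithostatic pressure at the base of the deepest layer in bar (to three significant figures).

7940 bar

glacial till: 2081 kg/m³ × 9.8 m/s² × 350 m = 7.138×10^6 Pa = 71.38 bar
anhydrite: 2980 kg/m³ × 9.8 m/s² × 1160 m = 3.388×10^7 Pa = 338.8 bar
dolomite: 2756 kg/m³ × 9.8 m/s² × 1440 m = 3.889×10^7 Pa = 388.9 bar
upper-mantle rock: 3358 kg/m³ × 9.8 m/s² × 21700 m = 7.141×10^8 Pa = 7141 bar
Total = 71.38 + 338.8 + 388.9 + 7141 = 7940.2 bar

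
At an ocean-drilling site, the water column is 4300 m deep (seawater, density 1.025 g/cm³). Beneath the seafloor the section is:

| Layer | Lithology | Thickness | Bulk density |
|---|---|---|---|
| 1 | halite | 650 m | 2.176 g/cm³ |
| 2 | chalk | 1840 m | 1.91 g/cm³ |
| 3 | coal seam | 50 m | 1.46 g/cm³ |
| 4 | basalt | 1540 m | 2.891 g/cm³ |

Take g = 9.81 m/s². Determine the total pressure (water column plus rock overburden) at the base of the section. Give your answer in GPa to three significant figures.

0.136 GPa

seawater: 1025 kg/m³ × 9.81 m/s² × 4300 m = 4.324×10^7 Pa = 0.04324 GPa
halite: 2176 kg/m³ × 9.81 m/s² × 650 m = 1.388×10^7 Pa = 0.01388 GPa
chalk: 1910 kg/m³ × 9.81 m/s² × 1840 m = 3.448×10^7 Pa = 0.03448 GPa
coal seam: 1460 kg/m³ × 9.81 m/s² × 50 m = 7.161×10^5 Pa = 7.161×10^-4 GPa
basalt: 2891 kg/m³ × 9.81 m/s² × 1540 m = 4.368×10^7 Pa = 0.04368 GPa
Total = 0.04324 + 0.01388 + 0.03448 + 7.161×10^-4 + 0.04368 = 0.13598 GPa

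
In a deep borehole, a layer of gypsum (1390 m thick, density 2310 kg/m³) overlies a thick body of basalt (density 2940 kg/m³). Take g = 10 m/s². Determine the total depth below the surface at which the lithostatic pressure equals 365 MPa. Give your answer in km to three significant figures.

12.7 km

Pressure at base of upper layers: 2310×10×1390 = 3.211×10^7 Pa = 32.11 MPa
Remaining pressure to be supplied by basalt: 3.650×10^8 − 3.211×10^7 = 3.329×10^8 Pa
Additional depth in basalt = 3.329×10^8 Pa / (2940 kg/m³ × 10 m/s²) = 11323 m
Total depth = 1390 m + 11323 m = 12713 m
= 12.713 km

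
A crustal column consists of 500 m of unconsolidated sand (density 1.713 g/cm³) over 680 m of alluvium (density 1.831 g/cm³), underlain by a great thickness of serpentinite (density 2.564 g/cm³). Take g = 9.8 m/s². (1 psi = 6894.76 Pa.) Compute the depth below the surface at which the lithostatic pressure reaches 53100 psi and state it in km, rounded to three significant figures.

Pressure at base of upper layers: 1713×9.8×500 + 1831×9.8×680 = 2.060×10^7 Pa = 2987 psi
Remaining pressure to be supplied by serpentinite: 3.661×10^8 − 2.060×10^7 = 3.455×10^8 Pa
Additional depth in serpentinite = 3.455×10^8 Pa / (2564 kg/m³ × 9.8 m/s²) = 13751 m
Total depth = 1180 m + 13751 m = 14931 m
= 14.931 km

14.9 km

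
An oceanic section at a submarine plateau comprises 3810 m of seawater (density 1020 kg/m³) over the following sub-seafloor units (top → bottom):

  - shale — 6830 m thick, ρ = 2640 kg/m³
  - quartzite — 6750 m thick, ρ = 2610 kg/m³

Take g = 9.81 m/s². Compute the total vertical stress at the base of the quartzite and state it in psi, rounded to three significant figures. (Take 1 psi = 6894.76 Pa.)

56300 psi

seawater: 1020 kg/m³ × 9.81 m/s² × 3810 m = 3.812×10^7 Pa = 5529 psi
shale: 2640 kg/m³ × 9.81 m/s² × 6830 m = 1.769×10^8 Pa = 25655 psi
quartzite: 2610 kg/m³ × 9.81 m/s² × 6750 m = 1.728×10^8 Pa = 25067 psi
Total = 5529 + 25655 + 25067 = 56251 psi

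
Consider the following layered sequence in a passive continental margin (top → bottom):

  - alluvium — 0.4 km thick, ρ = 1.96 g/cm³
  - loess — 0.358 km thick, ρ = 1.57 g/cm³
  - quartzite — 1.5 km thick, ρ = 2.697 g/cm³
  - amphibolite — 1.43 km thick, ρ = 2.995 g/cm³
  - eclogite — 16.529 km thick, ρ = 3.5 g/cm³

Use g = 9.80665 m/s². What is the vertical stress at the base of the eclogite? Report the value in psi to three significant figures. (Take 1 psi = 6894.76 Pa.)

alluvium: 1960 kg/m³ × 9.80665 m/s² × 400 m = 7.688×10^6 Pa = 1115 psi
loess: 1570 kg/m³ × 9.80665 m/s² × 358 m = 5.512×10^6 Pa = 799.4 psi
quartzite: 2697 kg/m³ × 9.80665 m/s² × 1500 m = 3.967×10^7 Pa = 5754 psi
amphibolite: 2995 kg/m³ × 9.80665 m/s² × 1430 m = 4.200×10^7 Pa = 6092 psi
eclogite: 3500 kg/m³ × 9.80665 m/s² × 16529 m = 5.673×10^8 Pa = 82284 psi
Total = 1115 + 799.4 + 5754 + 6092 + 82284 = 96044 psi

96000 psi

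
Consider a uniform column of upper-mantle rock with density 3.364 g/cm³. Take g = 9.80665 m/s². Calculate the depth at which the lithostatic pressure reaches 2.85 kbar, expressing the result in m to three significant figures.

h = P/(ρg) = 2.85 kbar / (3364 kg/m³ × 9.80665 m/s²) = 2.850×10^8 Pa / 32990 Pa/m = 8639.1 m

8640 m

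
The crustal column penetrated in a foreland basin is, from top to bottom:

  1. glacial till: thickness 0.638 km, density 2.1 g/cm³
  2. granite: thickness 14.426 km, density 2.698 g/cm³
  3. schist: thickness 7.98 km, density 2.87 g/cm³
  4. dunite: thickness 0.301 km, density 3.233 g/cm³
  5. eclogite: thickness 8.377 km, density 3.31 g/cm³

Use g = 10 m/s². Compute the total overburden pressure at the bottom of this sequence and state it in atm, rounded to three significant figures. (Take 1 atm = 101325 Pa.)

glacial till: 2100 kg/m³ × 10 m/s² × 638 m = 1.340×10^7 Pa = 132.2 atm
granite: 2698 kg/m³ × 10 m/s² × 14426 m = 3.892×10^8 Pa = 3841 atm
schist: 2870 kg/m³ × 10 m/s² × 7980 m = 2.290×10^8 Pa = 2260 atm
dunite: 3233 kg/m³ × 10 m/s² × 301 m = 9.731×10^6 Pa = 96.04 atm
eclogite: 3310 kg/m³ × 10 m/s² × 8377 m = 2.773×10^8 Pa = 2737 atm
Total = 132.2 + 3841 + 2260 + 96.04 + 2737 = 9066.3 atm

9070 atm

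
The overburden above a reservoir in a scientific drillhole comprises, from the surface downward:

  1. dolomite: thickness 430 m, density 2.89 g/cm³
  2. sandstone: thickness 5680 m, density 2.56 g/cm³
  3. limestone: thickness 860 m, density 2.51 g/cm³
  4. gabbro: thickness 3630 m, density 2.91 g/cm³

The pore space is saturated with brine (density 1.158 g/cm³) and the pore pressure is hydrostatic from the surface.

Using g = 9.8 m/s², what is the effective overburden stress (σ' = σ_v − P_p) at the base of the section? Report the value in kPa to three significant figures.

159000 kPa

Overburden (lithostatic) stress σ_v:
dolomite: 2890 kg/m³ × 9.8 m/s² × 430 m = 1.218×10^7 Pa = 12.18 MPa
sandstone: 2560 kg/m³ × 9.8 m/s² × 5680 m = 1.425×10^8 Pa = 142.5 MPa
limestone: 2510 kg/m³ × 9.8 m/s² × 860 m = 2.115×10^7 Pa = 21.15 MPa
gabbro: 2910 kg/m³ × 9.8 m/s² × 3630 m = 1.035×10^8 Pa = 103.5 MPa
Total = 12.18 + 142.5 + 21.15 + 103.5 = 279.35 MPa
Pore pressure P_p = 1158 kg/m³ × 9.8 m/s² × 10600 m = 1.203×10^8 Pa = 120.3 MPa
Effective stress σ' = σ_v − P_p = 279.4 − 120.3 = 159.06 MPa = 1.5906×10^5 kPa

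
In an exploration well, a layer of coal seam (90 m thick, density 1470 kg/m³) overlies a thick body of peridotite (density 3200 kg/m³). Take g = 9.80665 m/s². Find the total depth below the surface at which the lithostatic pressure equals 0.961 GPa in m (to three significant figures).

Pressure at base of upper layers: 1470×9.80665×90 = 1.297×10^6 Pa = 1.297×10^-3 GPa
Remaining pressure to be supplied by peridotite: 9.610×10^8 − 1.297×10^6 = 9.597×10^8 Pa
Additional depth in peridotite = 9.597×10^8 Pa / (3200 kg/m³ × 9.80665 m/s²) = 30582 m
Total depth = 90 m + 30582 m = 30672 m

30700 m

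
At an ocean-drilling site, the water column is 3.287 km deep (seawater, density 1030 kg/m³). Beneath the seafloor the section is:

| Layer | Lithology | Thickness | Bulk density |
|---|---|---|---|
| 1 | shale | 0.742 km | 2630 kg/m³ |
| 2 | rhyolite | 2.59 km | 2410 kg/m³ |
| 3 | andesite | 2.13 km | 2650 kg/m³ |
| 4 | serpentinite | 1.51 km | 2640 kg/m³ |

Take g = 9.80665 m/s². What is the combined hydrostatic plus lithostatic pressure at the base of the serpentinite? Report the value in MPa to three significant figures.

seawater: 1030 kg/m³ × 9.80665 m/s² × 3287 m = 3.320×10^7 Pa = 33.20 MPa
shale: 2630 kg/m³ × 9.80665 m/s² × 742 m = 1.914×10^7 Pa = 19.14 MPa
rhyolite: 2410 kg/m³ × 9.80665 m/s² × 2590 m = 6.121×10^7 Pa = 61.21 MPa
andesite: 2650 kg/m³ × 9.80665 m/s² × 2130 m = 5.535×10^7 Pa = 55.35 MPa
serpentinite: 2640 kg/m³ × 9.80665 m/s² × 1510 m = 3.909×10^7 Pa = 39.09 MPa
Total = 33.20 + 19.14 + 61.21 + 55.35 + 39.09 = 208.00 MPa

208 MPa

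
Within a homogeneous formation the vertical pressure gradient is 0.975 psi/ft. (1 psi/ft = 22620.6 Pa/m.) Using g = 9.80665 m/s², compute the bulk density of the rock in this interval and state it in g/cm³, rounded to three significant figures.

2.25 g/cm³

ρ = (dP/dz)/g = 0.975 psi/ft / 9.80665 m/s² = 22055 Pa/m / 9.80665 m/s² = 2249.0 kg/m³
= 2.249 g/cm³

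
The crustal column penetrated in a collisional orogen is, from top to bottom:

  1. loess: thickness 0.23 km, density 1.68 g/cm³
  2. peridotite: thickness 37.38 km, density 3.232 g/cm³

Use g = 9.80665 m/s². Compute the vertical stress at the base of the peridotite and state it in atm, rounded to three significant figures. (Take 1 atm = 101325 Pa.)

loess: 1680 kg/m³ × 9.80665 m/s² × 230 m = 3.789×10^6 Pa = 37.40 atm
peridotite: 3232 kg/m³ × 9.80665 m/s² × 37380 m = 1.185×10^9 Pa = 11693 atm
Total = 37.40 + 11693 = 11730 atm

11700 atm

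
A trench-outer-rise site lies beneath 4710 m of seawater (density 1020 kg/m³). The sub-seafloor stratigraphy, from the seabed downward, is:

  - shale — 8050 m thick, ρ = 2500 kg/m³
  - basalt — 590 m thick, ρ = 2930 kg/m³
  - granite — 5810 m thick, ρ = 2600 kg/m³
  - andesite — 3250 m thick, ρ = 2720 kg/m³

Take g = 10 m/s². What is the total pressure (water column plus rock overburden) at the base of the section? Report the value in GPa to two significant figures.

0.51 GPa

seawater: 1020 kg/m³ × 10 m/s² × 4710 m = 4.804×10^7 Pa = 0.04804 GPa
shale: 2500 kg/m³ × 10 m/s² × 8050 m = 2.013×10^8 Pa = 0.2013 GPa
basalt: 2930 kg/m³ × 10 m/s² × 590 m = 1.729×10^7 Pa = 0.01729 GPa
granite: 2600 kg/m³ × 10 m/s² × 5810 m = 1.511×10^8 Pa = 0.1511 GPa
andesite: 2720 kg/m³ × 10 m/s² × 3250 m = 8.840×10^7 Pa = 0.08840 GPa
Total = 0.04804 + 0.2013 + 0.01729 + 0.1511 + 0.08840 = 0.50604 GPa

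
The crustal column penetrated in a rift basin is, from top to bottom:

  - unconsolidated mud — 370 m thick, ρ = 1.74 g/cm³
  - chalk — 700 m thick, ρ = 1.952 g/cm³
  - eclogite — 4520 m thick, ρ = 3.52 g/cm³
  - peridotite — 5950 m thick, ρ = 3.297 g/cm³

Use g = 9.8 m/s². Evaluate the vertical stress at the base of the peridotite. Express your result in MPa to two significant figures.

unconsolidated mud: 1740 kg/m³ × 9.8 m/s² × 370 m = 6.309×10^6 Pa = 6.309 MPa
chalk: 1952 kg/m³ × 9.8 m/s² × 700 m = 1.339×10^7 Pa = 13.39 MPa
eclogite: 3520 kg/m³ × 9.8 m/s² × 4520 m = 1.559×10^8 Pa = 155.9 MPa
peridotite: 3297 kg/m³ × 9.8 m/s² × 5950 m = 1.922×10^8 Pa = 192.2 MPa
Total = 6.309 + 13.39 + 155.9 + 192.2 = 367.87 MPa

370 MPa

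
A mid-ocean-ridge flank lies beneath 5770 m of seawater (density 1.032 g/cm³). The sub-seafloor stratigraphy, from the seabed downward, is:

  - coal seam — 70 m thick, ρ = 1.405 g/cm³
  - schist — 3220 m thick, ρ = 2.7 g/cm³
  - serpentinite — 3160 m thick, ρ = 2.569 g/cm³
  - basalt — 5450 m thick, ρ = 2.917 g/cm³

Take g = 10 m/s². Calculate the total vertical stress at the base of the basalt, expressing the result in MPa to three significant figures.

388 MPa

seawater: 1032 kg/m³ × 10 m/s² × 5770 m = 5.955×10^7 Pa = 59.55 MPa
coal seam: 1405 kg/m³ × 10 m/s² × 70 m = 9.835×10^5 Pa = 0.9835 MPa
schist: 2700 kg/m³ × 10 m/s² × 3220 m = 8.694×10^7 Pa = 86.94 MPa
serpentinite: 2569 kg/m³ × 10 m/s² × 3160 m = 8.118×10^7 Pa = 81.18 MPa
basalt: 2917 kg/m³ × 10 m/s² × 5450 m = 1.590×10^8 Pa = 159.0 MPa
Total = 59.55 + 0.9835 + 86.94 + 81.18 + 159.0 = 387.63 MPa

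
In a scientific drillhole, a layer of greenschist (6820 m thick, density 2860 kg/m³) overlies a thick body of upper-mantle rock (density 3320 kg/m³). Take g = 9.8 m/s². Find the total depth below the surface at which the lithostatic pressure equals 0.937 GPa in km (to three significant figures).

Pressure at base of upper layers: 2860×9.8×6820 = 1.912×10^8 Pa = 0.1912 GPa
Remaining pressure to be supplied by upper-mantle rock: 9.370×10^8 − 1.912×10^8 = 7.458×10^8 Pa
Additional depth in upper-mantle rock = 7.458×10^8 Pa / (3320 kg/m³ × 9.8 m/s²) = 22924 m
Total depth = 6820 m + 22924 m = 29744 m
= 29.744 km

29.7 km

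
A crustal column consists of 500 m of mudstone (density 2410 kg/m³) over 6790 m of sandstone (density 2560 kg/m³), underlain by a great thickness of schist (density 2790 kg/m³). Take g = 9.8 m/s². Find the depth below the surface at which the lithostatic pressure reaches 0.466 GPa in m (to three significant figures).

Pressure at base of upper layers: 2410×9.8×500 + 2560×9.8×6790 = 1.822×10^8 Pa = 0.1822 GPa
Remaining pressure to be supplied by schist: 4.660×10^8 − 1.822×10^8 = 2.838×10^8 Pa
Additional depth in schist = 2.838×10^8 Pa / (2790 kg/m³ × 9.8 m/s²) = 10381 m
Total depth = 7290 m + 10381 m = 17671 m

17700 m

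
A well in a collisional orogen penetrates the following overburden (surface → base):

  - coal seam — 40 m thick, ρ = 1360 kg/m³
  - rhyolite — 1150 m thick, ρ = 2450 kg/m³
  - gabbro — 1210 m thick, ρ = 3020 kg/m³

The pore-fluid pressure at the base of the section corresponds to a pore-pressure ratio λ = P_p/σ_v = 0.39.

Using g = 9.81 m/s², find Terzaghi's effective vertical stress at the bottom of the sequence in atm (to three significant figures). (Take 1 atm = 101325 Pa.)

385 atm

Overburden (lithostatic) stress σ_v:
coal seam: 1360 kg/m³ × 9.81 m/s² × 40 m = 5.337×10^5 Pa = 0.5337 MPa
rhyolite: 2450 kg/m³ × 9.81 m/s² × 1150 m = 2.764×10^7 Pa = 27.64 MPa
gabbro: 3020 kg/m³ × 9.81 m/s² × 1210 m = 3.585×10^7 Pa = 35.85 MPa
Total = 0.5337 + 27.64 + 35.85 = 64.021 MPa
Pore pressure P_p = λ·σ_v = 0.39 × 64.02 MPa = 24.97 MPa
Effective stress σ' = σ_v − P_p = 64.02 − 24.97 = 39.053 MPa = 385.42 atm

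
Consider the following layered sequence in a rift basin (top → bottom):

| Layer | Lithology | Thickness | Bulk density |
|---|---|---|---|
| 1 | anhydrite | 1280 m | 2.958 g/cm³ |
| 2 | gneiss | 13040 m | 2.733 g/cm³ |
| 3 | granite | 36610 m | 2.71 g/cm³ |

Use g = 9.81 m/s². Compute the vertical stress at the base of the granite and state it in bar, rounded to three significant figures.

anhydrite: 2958 kg/m³ × 9.81 m/s² × 1280 m = 3.714×10^7 Pa = 371.4 bar
gneiss: 2733 kg/m³ × 9.81 m/s² × 13040 m = 3.496×10^8 Pa = 3496 bar
granite: 2710 kg/m³ × 9.81 m/s² × 36610 m = 9.733×10^8 Pa = 9733 bar
Total = 371.4 + 3496 + 9733 = 13600 bar

13600 bar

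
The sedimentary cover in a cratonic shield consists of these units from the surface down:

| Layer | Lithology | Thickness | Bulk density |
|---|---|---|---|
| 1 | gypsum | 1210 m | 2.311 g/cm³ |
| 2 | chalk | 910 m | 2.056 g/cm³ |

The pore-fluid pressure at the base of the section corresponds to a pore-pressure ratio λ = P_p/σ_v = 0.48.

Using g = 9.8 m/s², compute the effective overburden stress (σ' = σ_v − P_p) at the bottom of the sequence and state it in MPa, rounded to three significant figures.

Overburden (lithostatic) stress σ_v:
gypsum: 2311 kg/m³ × 9.8 m/s² × 1210 m = 2.740×10^7 Pa = 27.40 MPa
chalk: 2056 kg/m³ × 9.8 m/s² × 910 m = 1.834×10^7 Pa = 18.34 MPa
Total = 27.40 + 18.34 = 45.739 MPa
Pore pressure P_p = λ·σ_v = 0.48 × 45.74 MPa = 21.95 MPa
Effective stress σ' = σ_v − P_p = 45.74 − 21.95 = 23.784 MPa

23.8 MPa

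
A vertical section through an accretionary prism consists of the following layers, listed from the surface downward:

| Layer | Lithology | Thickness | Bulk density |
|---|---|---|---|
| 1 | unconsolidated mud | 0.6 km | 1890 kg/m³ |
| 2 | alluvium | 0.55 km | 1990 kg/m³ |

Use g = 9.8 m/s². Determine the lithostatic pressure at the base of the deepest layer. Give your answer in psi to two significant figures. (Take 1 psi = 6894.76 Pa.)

unconsolidated mud: 1890 kg/m³ × 9.8 m/s² × 600 m = 1.111×10^7 Pa = 1612 psi
alluvium: 1990 kg/m³ × 9.8 m/s² × 550 m = 1.073×10^7 Pa = 1556 psi
Total = 1612 + 1556 = 3167.5 psi

3200 psi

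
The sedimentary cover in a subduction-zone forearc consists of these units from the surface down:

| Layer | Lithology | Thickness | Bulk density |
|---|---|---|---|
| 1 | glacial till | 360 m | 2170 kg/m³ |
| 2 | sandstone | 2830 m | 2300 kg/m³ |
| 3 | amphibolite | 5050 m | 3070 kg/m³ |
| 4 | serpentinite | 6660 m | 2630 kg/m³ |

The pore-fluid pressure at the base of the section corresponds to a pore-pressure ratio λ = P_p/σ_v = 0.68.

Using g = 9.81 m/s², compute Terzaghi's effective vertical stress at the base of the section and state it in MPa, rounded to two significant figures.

Overburden (lithostatic) stress σ_v:
glacial till: 2170 kg/m³ × 9.81 m/s² × 360 m = 7.664×10^6 Pa = 7.664 MPa
sandstone: 2300 kg/m³ × 9.81 m/s² × 2830 m = 6.385×10^7 Pa = 63.85 MPa
amphibolite: 3070 kg/m³ × 9.81 m/s² × 5050 m = 1.521×10^8 Pa = 152.1 MPa
serpentinite: 2630 kg/m³ × 9.81 m/s² × 6660 m = 1.718×10^8 Pa = 171.8 MPa
Total = 7.664 + 63.85 + 152.1 + 171.8 = 395.44 MPa
Pore pressure P_p = λ·σ_v = 0.68 × 395.4 MPa = 268.9 MPa
Effective stress σ' = σ_v − P_p = 395.4 − 268.9 = 126.54 MPa

130 MPa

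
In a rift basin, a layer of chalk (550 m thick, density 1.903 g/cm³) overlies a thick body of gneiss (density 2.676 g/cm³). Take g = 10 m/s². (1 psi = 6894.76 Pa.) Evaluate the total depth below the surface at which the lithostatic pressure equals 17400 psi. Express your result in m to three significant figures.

Pressure at base of upper layers: 1903×10×550 = 1.047×10^7 Pa = 1518 psi
Remaining pressure to be supplied by gneiss: 1.200×10^8 − 1.047×10^7 = 1.095×10^8 Pa
Additional depth in gneiss = 1.095×10^8 Pa / (2676 kg/m³ × 10 m/s²) = 4092.0 m
Total depth = 550 m + 4092.0 m = 4642.0 m

4640 m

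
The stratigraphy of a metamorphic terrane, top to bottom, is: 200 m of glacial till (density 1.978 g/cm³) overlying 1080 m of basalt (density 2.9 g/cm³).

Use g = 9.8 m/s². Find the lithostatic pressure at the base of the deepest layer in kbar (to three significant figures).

glacial till: 1978 kg/m³ × 9.8 m/s² × 200 m = 3.877×10^6 Pa = 0.03877 kbar
basalt: 2900 kg/m³ × 9.8 m/s² × 1080 m = 3.069×10^7 Pa = 0.3069 kbar
Total = 0.03877 + 0.3069 = 0.34570 kbar

0.346 kbar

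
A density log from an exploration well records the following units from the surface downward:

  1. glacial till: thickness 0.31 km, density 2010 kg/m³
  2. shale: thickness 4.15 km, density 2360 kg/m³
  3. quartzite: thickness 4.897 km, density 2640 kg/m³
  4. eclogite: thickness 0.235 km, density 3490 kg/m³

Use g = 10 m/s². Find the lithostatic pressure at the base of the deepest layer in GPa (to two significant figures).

0.24 GPa

glacial till: 2010 kg/m³ × 10 m/s² × 310 m = 6.231×10^6 Pa = 6.231×10^-3 GPa
shale: 2360 kg/m³ × 10 m/s² × 4150 m = 9.794×10^7 Pa = 0.09794 GPa
quartzite: 2640 kg/m³ × 10 m/s² × 4897 m = 1.293×10^8 Pa = 0.1293 GPa
eclogite: 3490 kg/m³ × 10 m/s² × 235 m = 8.201×10^6 Pa = 8.202×10^-3 GPa
Total = 6.231×10^-3 + 0.09794 + 0.1293 + 8.202×10^-3 = 0.24165 GPa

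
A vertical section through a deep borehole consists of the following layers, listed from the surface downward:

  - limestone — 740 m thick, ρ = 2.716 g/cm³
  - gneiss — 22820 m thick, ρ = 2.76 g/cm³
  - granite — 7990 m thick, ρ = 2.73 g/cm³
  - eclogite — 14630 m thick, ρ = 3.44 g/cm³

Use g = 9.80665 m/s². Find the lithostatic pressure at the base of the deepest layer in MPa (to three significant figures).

1340 MPa

limestone: 2716 kg/m³ × 9.80665 m/s² × 740 m = 1.971×10^7 Pa = 19.71 MPa
gneiss: 2760 kg/m³ × 9.80665 m/s² × 22820 m = 6.177×10^8 Pa = 617.7 MPa
granite: 2730 kg/m³ × 9.80665 m/s² × 7990 m = 2.139×10^8 Pa = 213.9 MPa
eclogite: 3440 kg/m³ × 9.80665 m/s² × 14630 m = 4.935×10^8 Pa = 493.5 MPa
Total = 19.71 + 617.7 + 213.9 + 493.5 = 1344.8 MPa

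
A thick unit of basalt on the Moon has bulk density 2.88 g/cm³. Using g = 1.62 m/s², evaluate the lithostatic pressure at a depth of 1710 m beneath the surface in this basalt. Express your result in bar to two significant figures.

80 bar

basalt: 2880 kg/m³ × 1.62 m/s² × 1710 m = 7.978×10^6 Pa = 79.78 bar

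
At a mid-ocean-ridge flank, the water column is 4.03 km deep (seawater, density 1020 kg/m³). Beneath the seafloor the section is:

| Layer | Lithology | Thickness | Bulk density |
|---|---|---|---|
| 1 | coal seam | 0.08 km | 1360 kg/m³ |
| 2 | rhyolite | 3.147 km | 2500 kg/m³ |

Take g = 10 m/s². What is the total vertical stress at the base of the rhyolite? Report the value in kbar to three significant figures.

seawater: 1020 kg/m³ × 10 m/s² × 4030 m = 4.111×10^7 Pa = 0.4111 kbar
coal seam: 1360 kg/m³ × 10 m/s² × 80 m = 1.088×10^6 Pa = 0.01088 kbar
rhyolite: 2500 kg/m³ × 10 m/s² × 3147 m = 7.867×10^7 Pa = 0.7867 kbar
Total = 0.4111 + 0.01088 + 0.7867 = 1.2087 kbar

1.21 kbar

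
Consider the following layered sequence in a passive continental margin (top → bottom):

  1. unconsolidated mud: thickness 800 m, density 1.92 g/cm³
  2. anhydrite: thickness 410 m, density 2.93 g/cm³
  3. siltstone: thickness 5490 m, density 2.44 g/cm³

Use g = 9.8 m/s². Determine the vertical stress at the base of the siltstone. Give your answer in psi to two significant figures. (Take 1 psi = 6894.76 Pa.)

unconsolidated mud: 1920 kg/m³ × 9.8 m/s² × 800 m = 1.505×10^7 Pa = 2183 psi
anhydrite: 2930 kg/m³ × 9.8 m/s² × 410 m = 1.177×10^7 Pa = 1707 psi
siltstone: 2440 kg/m³ × 9.8 m/s² × 5490 m = 1.313×10^8 Pa = 19040 psi
Total = 2183 + 1707 + 19040 = 22931 psi

23000 psi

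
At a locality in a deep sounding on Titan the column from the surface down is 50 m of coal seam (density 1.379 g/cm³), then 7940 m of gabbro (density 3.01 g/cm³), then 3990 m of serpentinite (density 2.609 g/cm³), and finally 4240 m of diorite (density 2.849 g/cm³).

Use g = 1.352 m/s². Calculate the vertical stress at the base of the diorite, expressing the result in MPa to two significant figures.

coal seam: 1379 kg/m³ × 1.352 m/s² × 50 m = 93220 Pa = 0.09322 MPa
gabbro: 3010 kg/m³ × 1.352 m/s² × 7940 m = 3.231×10^7 Pa = 32.31 MPa
serpentinite: 2609 kg/m³ × 1.352 m/s² × 3990 m = 1.407×10^7 Pa = 14.07 MPa
diorite: 2849 kg/m³ × 1.352 m/s² × 4240 m = 1.633×10^7 Pa = 16.33 MPa
Total = 0.09322 + 32.31 + 14.07 + 16.33 = 62.811 MPa

63 MPa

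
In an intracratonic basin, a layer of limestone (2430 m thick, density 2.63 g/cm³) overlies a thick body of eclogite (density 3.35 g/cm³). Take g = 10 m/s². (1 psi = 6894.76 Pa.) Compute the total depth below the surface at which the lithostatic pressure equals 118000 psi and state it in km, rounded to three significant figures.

Pressure at base of upper layers: 2630×10×2430 = 6.391×10^7 Pa = 9269 psi
Remaining pressure to be supplied by eclogite: 8.136×10^8 − 6.391×10^7 = 7.497×10^8 Pa
Additional depth in eclogite = 7.497×10^8 Pa / (3350 kg/m³ × 10 m/s²) = 22378 m
Total depth = 2430 m + 22378 m = 24808 m
= 24.808 km

24.8 km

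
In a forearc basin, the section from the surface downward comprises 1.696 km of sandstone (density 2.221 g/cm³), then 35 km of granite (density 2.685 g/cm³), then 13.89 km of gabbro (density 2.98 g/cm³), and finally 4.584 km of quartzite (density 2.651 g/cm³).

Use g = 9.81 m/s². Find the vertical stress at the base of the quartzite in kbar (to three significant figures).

14.8 kbar

sandstone: 2221 kg/m³ × 9.81 m/s² × 1696 m = 3.695×10^7 Pa = 0.3695 kbar
granite: 2685 kg/m³ × 9.81 m/s² × 35000 m = 9.219×10^8 Pa = 9.219 kbar
gabbro: 2980 kg/m³ × 9.81 m/s² × 13890 m = 4.061×10^8 Pa = 4.061 kbar
quartzite: 2651 kg/m³ × 9.81 m/s² × 4584 m = 1.192×10^8 Pa = 1.192 kbar
Total = 0.3695 + 9.219 + 4.061 + 1.192 = 14.841 kbar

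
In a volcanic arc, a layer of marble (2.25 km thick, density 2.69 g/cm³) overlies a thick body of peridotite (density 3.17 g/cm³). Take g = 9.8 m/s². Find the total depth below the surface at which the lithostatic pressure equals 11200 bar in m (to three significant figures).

36400 m

Pressure at base of upper layers: 2690×9.8×2250 = 5.931×10^7 Pa = 593.1 bar
Remaining pressure to be supplied by peridotite: 1.120×10^9 − 5.931×10^7 = 1.061×10^9 Pa
Additional depth in peridotite = 1.061×10^9 Pa / (3170 kg/m³ × 9.8 m/s²) = 34143 m
Total depth = 2250 m + 34143 m = 36393 m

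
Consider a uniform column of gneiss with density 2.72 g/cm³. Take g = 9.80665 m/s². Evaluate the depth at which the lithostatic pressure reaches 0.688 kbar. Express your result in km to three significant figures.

2.58 km

h = P/(ρg) = 0.688 kbar / (2720 kg/m³ × 9.80665 m/s²) = 6.880×10^7 Pa / 26674 Pa/m = 2579.3 m
= 2.5793 km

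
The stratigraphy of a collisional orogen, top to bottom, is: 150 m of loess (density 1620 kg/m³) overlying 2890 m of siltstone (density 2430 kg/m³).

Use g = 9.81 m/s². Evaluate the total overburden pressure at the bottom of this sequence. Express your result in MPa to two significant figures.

71 MPa

loess: 1620 kg/m³ × 9.81 m/s² × 150 m = 2.384×10^6 Pa = 2.384 MPa
siltstone: 2430 kg/m³ × 9.81 m/s² × 2890 m = 6.889×10^7 Pa = 68.89 MPa
Total = 2.384 + 68.89 = 71.277 MPa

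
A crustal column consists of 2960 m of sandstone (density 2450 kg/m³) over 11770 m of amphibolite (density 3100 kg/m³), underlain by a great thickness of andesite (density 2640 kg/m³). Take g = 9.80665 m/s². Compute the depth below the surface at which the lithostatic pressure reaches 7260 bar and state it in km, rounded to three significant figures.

Pressure at base of upper layers: 2450×9.80665×2960 + 3100×9.80665×11770 = 4.289×10^8 Pa = 4289 bar
Remaining pressure to be supplied by andesite: 7.260×10^8 − 4.289×10^8 = 2.971×10^8 Pa
Additional depth in andesite = 2.971×10^8 Pa / (2640 kg/m³ × 9.80665 m/s²) = 11474 m
Total depth = 14730 m + 11474 m = 26204 m
= 26.204 km

26.2 km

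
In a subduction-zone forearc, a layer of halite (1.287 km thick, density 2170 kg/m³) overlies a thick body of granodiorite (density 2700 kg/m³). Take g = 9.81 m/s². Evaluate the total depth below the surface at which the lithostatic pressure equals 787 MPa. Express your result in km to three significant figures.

30.0 km

Pressure at base of upper layers: 2170×9.81×1287 = 2.740×10^7 Pa = 27.40 MPa
Remaining pressure to be supplied by granodiorite: 7.870×10^8 − 2.740×10^7 = 7.596×10^8 Pa
Additional depth in granodiorite = 7.596×10^8 Pa / (2700 kg/m³ × 9.81 m/s²) = 28678 m
Total depth = 1287 m + 28678 m = 29965 m
= 29.965 km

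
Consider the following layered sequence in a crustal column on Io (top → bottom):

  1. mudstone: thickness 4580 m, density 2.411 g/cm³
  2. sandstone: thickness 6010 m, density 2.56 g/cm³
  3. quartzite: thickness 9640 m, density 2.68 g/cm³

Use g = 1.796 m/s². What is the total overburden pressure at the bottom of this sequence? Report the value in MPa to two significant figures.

mudstone: 2411 kg/m³ × 1.796 m/s² × 4580 m = 1.983×10^7 Pa = 19.83 MPa
sandstone: 2560 kg/m³ × 1.796 m/s² × 6010 m = 2.763×10^7 Pa = 27.63 MPa
quartzite: 2680 kg/m³ × 1.796 m/s² × 9640 m = 4.640×10^7 Pa = 46.40 MPa
Total = 19.83 + 27.63 + 46.40 = 93.865 MPa

94 MPa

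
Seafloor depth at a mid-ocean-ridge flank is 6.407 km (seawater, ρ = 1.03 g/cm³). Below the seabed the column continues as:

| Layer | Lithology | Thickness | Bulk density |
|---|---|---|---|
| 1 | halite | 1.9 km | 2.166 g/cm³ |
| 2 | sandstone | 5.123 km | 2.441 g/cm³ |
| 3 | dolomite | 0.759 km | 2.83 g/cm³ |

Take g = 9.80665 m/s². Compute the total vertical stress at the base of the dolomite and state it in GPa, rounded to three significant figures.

seawater: 1030 kg/m³ × 9.80665 m/s² × 6407 m = 6.472×10^7 Pa = 0.06472 GPa
halite: 2166 kg/m³ × 9.80665 m/s² × 1900 m = 4.036×10^7 Pa = 0.04036 GPa
sandstone: 2441 kg/m³ × 9.80665 m/s² × 5123 m = 1.226×10^8 Pa = 0.1226 GPa
dolomite: 2830 kg/m³ × 9.80665 m/s² × 759 m = 2.106×10^7 Pa = 0.02106 GPa
Total = 0.06472 + 0.04036 + 0.1226 + 0.02106 = 0.24877 GPa

0.249 GPa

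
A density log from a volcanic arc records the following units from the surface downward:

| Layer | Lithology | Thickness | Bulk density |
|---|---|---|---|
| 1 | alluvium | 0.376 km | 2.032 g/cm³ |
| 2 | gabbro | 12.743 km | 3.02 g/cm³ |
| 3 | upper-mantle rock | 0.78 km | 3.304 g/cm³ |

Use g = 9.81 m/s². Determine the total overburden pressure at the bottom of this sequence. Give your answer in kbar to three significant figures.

alluvium: 2032 kg/m³ × 9.81 m/s² × 376 m = 7.495×10^6 Pa = 0.07495 kbar
gabbro: 3020 kg/m³ × 9.81 m/s² × 12743 m = 3.775×10^8 Pa = 3.775 kbar
upper-mantle rock: 3304 kg/m³ × 9.81 m/s² × 780 m = 2.528×10^7 Pa = 0.2528 kbar
Total = 0.07495 + 3.775 + 0.2528 = 4.1030 kbar

4.10 kbar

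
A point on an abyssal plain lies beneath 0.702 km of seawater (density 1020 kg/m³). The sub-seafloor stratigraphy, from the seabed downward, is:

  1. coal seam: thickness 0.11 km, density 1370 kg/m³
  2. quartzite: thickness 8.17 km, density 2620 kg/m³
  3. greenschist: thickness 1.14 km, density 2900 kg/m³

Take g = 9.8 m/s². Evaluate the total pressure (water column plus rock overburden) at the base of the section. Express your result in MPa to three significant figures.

251 MPa

seawater: 1020 kg/m³ × 9.8 m/s² × 702 m = 7.017×10^6 Pa = 7.017 MPa
coal seam: 1370 kg/m³ × 9.8 m/s² × 110 m = 1.477×10^6 Pa = 1.477 MPa
quartzite: 2620 kg/m³ × 9.8 m/s² × 8170 m = 2.098×10^8 Pa = 209.8 MPa
greenschist: 2900 kg/m³ × 9.8 m/s² × 1140 m = 3.240×10^7 Pa = 32.40 MPa
Total = 7.017 + 1.477 + 209.8 + 32.40 = 250.67 MPa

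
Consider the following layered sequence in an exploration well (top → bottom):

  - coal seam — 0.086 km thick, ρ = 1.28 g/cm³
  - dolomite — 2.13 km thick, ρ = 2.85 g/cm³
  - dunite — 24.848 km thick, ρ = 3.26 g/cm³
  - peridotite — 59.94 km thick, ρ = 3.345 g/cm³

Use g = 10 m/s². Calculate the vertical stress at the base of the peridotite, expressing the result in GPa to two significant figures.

coal seam: 1280 kg/m³ × 10 m/s² × 86 m = 1.101×10^6 Pa = 1.101×10^-3 GPa
dolomite: 2850 kg/m³ × 10 m/s² × 2130 m = 6.071×10^7 Pa = 0.06071 GPa
dunite: 3260 kg/m³ × 10 m/s² × 24848 m = 8.100×10^8 Pa = 0.8100 GPa
peridotite: 3345 kg/m³ × 10 m/s² × 59940 m = 2.005×10^9 Pa = 2.005 GPa
Total = 1.101×10^-3 + 0.06071 + 0.8100 + 2.005 = 2.8768 GPa

2.9 GPa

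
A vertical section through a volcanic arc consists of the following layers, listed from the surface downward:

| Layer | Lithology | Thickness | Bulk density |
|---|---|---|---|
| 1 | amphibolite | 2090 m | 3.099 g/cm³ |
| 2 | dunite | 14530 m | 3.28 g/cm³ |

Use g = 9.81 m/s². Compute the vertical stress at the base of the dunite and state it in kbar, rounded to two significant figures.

5.3 kbar

amphibolite: 3099 kg/m³ × 9.81 m/s² × 2090 m = 6.354×10^7 Pa = 0.6354 kbar
dunite: 3280 kg/m³ × 9.81 m/s² × 14530 m = 4.675×10^8 Pa = 4.675 kbar
Total = 0.6354 + 4.675 = 5.3107 kbar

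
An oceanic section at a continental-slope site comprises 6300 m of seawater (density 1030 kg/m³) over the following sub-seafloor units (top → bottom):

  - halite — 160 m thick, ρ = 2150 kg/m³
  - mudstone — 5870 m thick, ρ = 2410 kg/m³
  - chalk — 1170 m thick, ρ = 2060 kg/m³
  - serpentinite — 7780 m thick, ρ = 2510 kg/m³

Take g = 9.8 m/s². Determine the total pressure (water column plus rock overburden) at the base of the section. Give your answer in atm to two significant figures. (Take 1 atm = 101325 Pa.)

4200 atm

seawater: 1030 kg/m³ × 9.8 m/s² × 6300 m = 6.359×10^7 Pa = 627.6 atm
halite: 2150 kg/m³ × 9.8 m/s² × 160 m = 3.371×10^6 Pa = 33.27 atm
mudstone: 2410 kg/m³ × 9.8 m/s² × 5870 m = 1.386×10^8 Pa = 1368 atm
chalk: 2060 kg/m³ × 9.8 m/s² × 1170 m = 2.362×10^7 Pa = 233.1 atm
serpentinite: 2510 kg/m³ × 9.8 m/s² × 7780 m = 1.914×10^8 Pa = 1889 atm
Total = 627.6 + 33.27 + 1368 + 233.1 + 1889 = 4150.9 atm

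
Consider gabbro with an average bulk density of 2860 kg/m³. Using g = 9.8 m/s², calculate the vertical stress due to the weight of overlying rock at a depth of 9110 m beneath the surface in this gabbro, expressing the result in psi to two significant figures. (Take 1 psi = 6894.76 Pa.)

37000 psi

gabbro: 2860 kg/m³ × 9.8 m/s² × 9110 m = 2.553×10^8 Pa = 37033 psi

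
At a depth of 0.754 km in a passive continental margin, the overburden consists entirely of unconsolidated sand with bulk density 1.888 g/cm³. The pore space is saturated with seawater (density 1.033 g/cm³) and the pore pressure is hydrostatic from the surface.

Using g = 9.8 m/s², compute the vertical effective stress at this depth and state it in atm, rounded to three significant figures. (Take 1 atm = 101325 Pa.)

Overburden (lithostatic) stress σ_v:
unconsolidated sand: 1888 kg/m³ × 9.8 m/s² × 754 m = 1.395×10^7 Pa = 13.95 MPa
Pore pressure P_p = 1033 kg/m³ × 9.8 m/s² × 754 m = 7.633×10^6 Pa = 7.633 MPa
Effective stress σ' = σ_v − P_p = 13.95 − 7.633 = 6.3178 MPa = 62.352 atm

62.4 atm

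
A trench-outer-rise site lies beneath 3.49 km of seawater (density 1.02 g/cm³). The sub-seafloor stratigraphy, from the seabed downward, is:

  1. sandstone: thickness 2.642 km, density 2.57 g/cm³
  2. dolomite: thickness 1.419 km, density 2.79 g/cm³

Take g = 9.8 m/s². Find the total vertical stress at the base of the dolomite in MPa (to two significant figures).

140 MPa

seawater: 1020 kg/m³ × 9.8 m/s² × 3490 m = 3.489×10^7 Pa = 34.89 MPa
sandstone: 2570 kg/m³ × 9.8 m/s² × 2642 m = 6.654×10^7 Pa = 66.54 MPa
dolomite: 2790 kg/m³ × 9.8 m/s² × 1419 m = 3.880×10^7 Pa = 38.80 MPa
Total = 34.89 + 66.54 + 38.80 = 140.23 MPa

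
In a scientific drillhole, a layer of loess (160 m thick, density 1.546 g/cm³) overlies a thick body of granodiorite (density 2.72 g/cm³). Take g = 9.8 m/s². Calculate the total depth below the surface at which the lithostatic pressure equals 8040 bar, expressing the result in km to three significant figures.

Pressure at base of upper layers: 1546×9.8×160 = 2.424×10^6 Pa = 24.24 bar
Remaining pressure to be supplied by granodiorite: 8.040×10^8 − 2.424×10^6 = 8.016×10^8 Pa
Additional depth in granodiorite = 8.016×10^8 Pa / (2720 kg/m³ × 9.8 m/s²) = 30071 m
Total depth = 160 m + 30071 m = 30231 m
= 30.231 km

30.2 km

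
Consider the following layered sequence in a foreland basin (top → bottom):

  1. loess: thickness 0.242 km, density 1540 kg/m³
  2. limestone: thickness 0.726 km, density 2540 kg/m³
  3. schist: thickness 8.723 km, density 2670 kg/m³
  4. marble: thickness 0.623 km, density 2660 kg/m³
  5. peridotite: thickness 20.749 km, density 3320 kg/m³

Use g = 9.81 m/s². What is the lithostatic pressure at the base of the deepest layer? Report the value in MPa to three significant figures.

942 MPa

loess: 1540 kg/m³ × 9.81 m/s² × 242 m = 3.656×10^6 Pa = 3.656 MPa
limestone: 2540 kg/m³ × 9.81 m/s² × 726 m = 1.809×10^7 Pa = 18.09 MPa
schist: 2670 kg/m³ × 9.81 m/s² × 8723 m = 2.285×10^8 Pa = 228.5 MPa
marble: 2660 kg/m³ × 9.81 m/s² × 623 m = 1.626×10^7 Pa = 16.26 MPa
peridotite: 3320 kg/m³ × 9.81 m/s² × 20749 m = 6.758×10^8 Pa = 675.8 MPa
Total = 3.656 + 18.09 + 228.5 + 16.26 + 675.8 = 942.26 MPa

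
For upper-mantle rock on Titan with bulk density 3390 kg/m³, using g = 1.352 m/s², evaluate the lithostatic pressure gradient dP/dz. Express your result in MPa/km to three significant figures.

4.58 MPa/km

dP/dz = ρg = 3390 kg/m³ × 1.352 m/s² = 4583.3 Pa/m
= 4583.3 Pa/m × (1 MPa/km / 1000.0 Pa/m) = 4.5833 MPa/km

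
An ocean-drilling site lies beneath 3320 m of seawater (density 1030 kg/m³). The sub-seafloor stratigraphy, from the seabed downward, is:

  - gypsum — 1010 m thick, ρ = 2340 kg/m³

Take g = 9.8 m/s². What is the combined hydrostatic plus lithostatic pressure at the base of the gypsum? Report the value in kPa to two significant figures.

seawater: 1030 kg/m³ × 9.8 m/s² × 3320 m = 3.351×10^7 Pa = 33512 kPa
gypsum: 2340 kg/m³ × 9.8 m/s² × 1010 m = 2.316×10^7 Pa = 23161 kPa
Total = 33512 + 23161 = 56673 kPa

57000 kPa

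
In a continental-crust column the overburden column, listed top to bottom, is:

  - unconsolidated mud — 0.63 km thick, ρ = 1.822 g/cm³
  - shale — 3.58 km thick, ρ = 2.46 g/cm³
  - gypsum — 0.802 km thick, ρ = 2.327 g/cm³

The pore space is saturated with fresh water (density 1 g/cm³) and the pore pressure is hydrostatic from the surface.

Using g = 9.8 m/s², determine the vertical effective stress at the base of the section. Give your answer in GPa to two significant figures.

0.067 GPa

Overburden (lithostatic) stress σ_v:
unconsolidated mud: 1822 kg/m³ × 9.8 m/s² × 630 m = 1.125×10^7 Pa = 11.25 MPa
shale: 2460 kg/m³ × 9.8 m/s² × 3580 m = 8.631×10^7 Pa = 86.31 MPa
gypsum: 2327 kg/m³ × 9.8 m/s² × 802 m = 1.829×10^7 Pa = 18.29 MPa
Total = 11.25 + 86.31 + 18.29 = 115.84 MPa
Pore pressure P_p = 1000 kg/m³ × 9.8 m/s² × 5012 m = 4.912×10^7 Pa = 49.12 MPa
Effective stress σ' = σ_v − P_p = 115.8 − 49.12 = 66.727 MPa = 0.066727 GPa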